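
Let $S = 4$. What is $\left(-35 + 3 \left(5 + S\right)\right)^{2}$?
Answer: $64$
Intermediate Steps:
$\left(-35 + 3 \left(5 + S\right)\right)^{2} = \left(-35 + 3 \left(5 + 4\right)\right)^{2} = \left(-35 + 3 \cdot 9\right)^{2} = \left(-35 + 27\right)^{2} = \left(-8\right)^{2} = 64$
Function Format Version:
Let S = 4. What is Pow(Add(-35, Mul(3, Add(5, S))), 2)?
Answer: 64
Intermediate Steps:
Pow(Add(-35, Mul(3, Add(5, S))), 2) = Pow(Add(-35, Mul(3, Add(5, 4))), 2) = Pow(Add(-35, Mul(3, 9)), 2) = Pow(Add(-35, 27), 2) = Pow(-8, 2) = 64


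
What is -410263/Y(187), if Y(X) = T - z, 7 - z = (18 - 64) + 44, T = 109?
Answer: -410263/100 ≈ -4102.6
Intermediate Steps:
z = 9 (z = 7 - ((18 - 64) + 44) = 7 - (-46 + 44) = 7 - 1*(-2) = 7 + 2 = 9)
Y(X) = 100 (Y(X) = 109 - 1*9 = 109 - 9 = 100)
-410263/Y(187) = -410263/100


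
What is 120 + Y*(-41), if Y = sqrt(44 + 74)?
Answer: 120 - 41*sqrt(118) ≈ -325.37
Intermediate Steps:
Y = sqrt(118) ≈ 10.863
120 + Y*(-41) = 120 + sqrt(118)*(-41) = 120 - 41*sqrt(118)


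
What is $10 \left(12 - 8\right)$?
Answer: $40$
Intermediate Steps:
$10 \left(12 - 8\right) = 10 \cdot 4 = 40$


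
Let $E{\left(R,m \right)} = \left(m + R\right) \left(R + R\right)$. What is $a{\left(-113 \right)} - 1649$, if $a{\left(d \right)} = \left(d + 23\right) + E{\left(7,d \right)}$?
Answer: $-3223$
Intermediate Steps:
$E{\left(R,m \right)} = 2 R \left(R + m\right)$ ($E{\left(R,m \right)} = \left(R + m\right) 2 R = 2 R \left(R + m\right)$)
$a{\left(d \right)} = 121 + 15 d$ ($a{\left(d \right)} = \left(d + 23\right) + 2 \cdot 7 \left(7 + d\right) = \left(23 + d\right) + \left(98 + 14 d\right) = 121 + 15 d$)
$a{\left(-113 \right)} - 1649 = \left(121 + 15 \left(-113\right)\right) - 1649 = \left(121 - 1695\right) - 1649 = -1574 - 1649 = -3223$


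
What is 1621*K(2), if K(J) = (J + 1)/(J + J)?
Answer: 4863/4 ≈ 1215.8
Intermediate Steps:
K(J) = (1 + J)/(2*J) (K(J) = (1 + J)/((2*J)) = (1 + J)*(1/(2*J)) = (1 + J)/(2*J))
1621*K(2) = 1621*((½)*(1 + 2)/2) = 1621*((½)*(½)*3) = 1621*(¾) = 4863/4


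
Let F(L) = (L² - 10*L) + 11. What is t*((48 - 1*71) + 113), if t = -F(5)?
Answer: 1260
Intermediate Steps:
F(L) = 11 + L² - 10*L
t = 14 (t = -(11 + 5² - 10*5) = -(11 + 25 - 50) = -1*(-14) = 14)
t*((48 - 1*71) + 113) = 14*((48 - 1*71) + 113) = 14*((48 - 71) + 113) = 14*(-23 + 113) = 14*90 = 1260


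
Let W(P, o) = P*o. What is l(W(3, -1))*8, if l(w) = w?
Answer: -24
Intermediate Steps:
l(W(3, -1))*8 = (3*(-1))*8 = -3*8 = -24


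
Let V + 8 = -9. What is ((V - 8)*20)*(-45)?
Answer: 22500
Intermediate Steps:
V = -17 (V = -8 - 9 = -17)
((V - 8)*20)*(-45) = ((-17 - 8)*20)*(-45) = -25*20*(-45) = -500*(-45) = 22500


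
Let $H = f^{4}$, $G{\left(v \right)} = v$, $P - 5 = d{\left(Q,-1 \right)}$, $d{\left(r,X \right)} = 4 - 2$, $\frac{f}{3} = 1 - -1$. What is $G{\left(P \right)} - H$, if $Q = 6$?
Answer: $-1289$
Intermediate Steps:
$f = 6$ ($f = 3 \left(1 - -1\right) = 3 \left(1 + 1\right) = 3 \cdot 2 = 6$)
$d{\left(r,X \right)} = 2$
$P = 7$ ($P = 5 + 2 = 7$)
$H = 1296$ ($H = 6^{4} = 1296$)
$G{\left(P \right)} - H = 7 - 1296 = -1289$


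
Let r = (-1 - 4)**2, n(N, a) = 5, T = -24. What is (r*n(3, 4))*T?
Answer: -3000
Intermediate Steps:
r = 25 (r = (-5)**2 = 25)
(r*n(3, 4))*T = (25*5)*(-24) = 125*(-24) = -3000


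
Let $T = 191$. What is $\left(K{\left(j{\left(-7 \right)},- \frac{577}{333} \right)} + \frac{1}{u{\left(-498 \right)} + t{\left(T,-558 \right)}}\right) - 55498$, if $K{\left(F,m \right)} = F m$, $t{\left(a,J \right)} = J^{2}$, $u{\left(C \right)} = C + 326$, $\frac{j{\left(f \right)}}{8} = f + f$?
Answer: $- \frac{5730977221987}{103626936} \approx -55304.0$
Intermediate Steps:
$j{\left(f \right)} = 16 f$ ($j{\left(f \right)} = 8 \left(f + f\right) = 8 \cdot 2 f = 16 f$)
$u{\left(C \right)} = 326 + C$
$\left(K{\left(j{\left(-7 \right)},- \frac{577}{333} \right)} + \frac{1}{u{\left(-498 \right)} + t{\left(T,-558 \right)}}\right) - 55498 = \left(16 \left(-7\right) \left(- \frac{577}{333}\right) + \frac{1}{\left(326 - 498\right) + \left(-558\right)^{2}}\right) - 55498 = \left(- 112 \left(\left(-577\right) \frac{1}{333}\right) + \frac{1}{-172 + 311364}\right) - 55498 = \left(\left(-112\right) \left(- \frac{577}{333}\right) + \frac{1}{311192}\right) - 55498 = \left(\frac{64624}{333} + \frac{1}{311192}\right) - 55498 = \frac{20110472141}{103626936} - 55498 = - \frac{5730977221987}{103626936}$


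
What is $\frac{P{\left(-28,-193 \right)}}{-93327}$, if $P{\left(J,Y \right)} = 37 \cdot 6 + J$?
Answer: $- \frac{194}{93327} \approx -0.0020787$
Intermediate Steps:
$P{\left(J,Y \right)} = 222 + J$
$\frac{P{\left(-28,-193 \right)}}{-93327} = \frac{222 - 28}{-93327} = 194 \left(- \frac{1}{93327}\right) = - \frac{194}{93327}$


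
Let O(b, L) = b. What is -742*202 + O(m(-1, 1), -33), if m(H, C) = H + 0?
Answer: -149885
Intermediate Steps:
m(H, C) = H
-742*202 + O(m(-1, 1), -33) = -742*202 - 1 = -149884 - 1 = -149885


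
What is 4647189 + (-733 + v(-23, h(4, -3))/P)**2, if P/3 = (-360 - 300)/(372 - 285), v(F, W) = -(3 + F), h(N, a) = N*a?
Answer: 5647300345/1089 ≈ 5.1858e+6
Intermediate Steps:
v(F, W) = -3 - F
P = -660/29 (P = 3*((-360 - 300)/(372 - 285)) = 3*(-660/87) = 3*(-660*1/87) = 3*(-220/29) = -660/29 ≈ -22.759)
4647189 + (-733 + v(-23, h(4, -3))/P)**2 = 4647189 + (-733 + (-3 - 1*(-23))/(-660/29))**2 = 4647189 + (-733 + (-3 + 23)*(-29/660))**2 = 4647189 + (-733 + 20*(-29/660))**2 = 4647189 + (-733 - 29/33)**2 = 4647189 + (-24218/33)**2 = 4647189 + 586511524/1089 = 5647300345/1089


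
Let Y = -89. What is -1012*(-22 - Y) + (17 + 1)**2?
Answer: -67480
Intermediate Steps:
-1012*(-22 - Y) + (17 + 1)**2 = -1012*(-22 - 1*(-89)) + (17 + 1)**2 = -1012*(-22 + 89) + 18**2 = -1012*67 + 324 = -67804 + 324 = -67480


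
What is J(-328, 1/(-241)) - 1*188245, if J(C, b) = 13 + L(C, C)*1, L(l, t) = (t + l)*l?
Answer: 26936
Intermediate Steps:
L(l, t) = l*(l + t) (L(l, t) = (l + t)*l = l*(l + t))
J(C, b) = 13 + 2*C**2 (J(C, b) = 13 + (C*(C + C))*1 = 13 + (C*(2*C))*1 = 13 + (2*C**2)*1 = 13 + 2*C**2)
J(-328, 1/(-241)) - 1*188245 = (13 + 2*(-328)**2) - 1*188245 = (13 + 2*107584) - 188245 = (13 + 215168) - 188245 = 215181 - 188245 = 26936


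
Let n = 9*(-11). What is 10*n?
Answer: -990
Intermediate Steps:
n = -99
10*n = 10*(-99) = -990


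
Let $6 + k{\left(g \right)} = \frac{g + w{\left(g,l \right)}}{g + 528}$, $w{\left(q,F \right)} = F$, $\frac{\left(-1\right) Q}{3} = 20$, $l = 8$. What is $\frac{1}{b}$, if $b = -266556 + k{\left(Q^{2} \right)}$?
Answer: $- \frac{516}{137545541} \approx -3.7515 \cdot 10^{-6}$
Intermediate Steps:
$Q = -60$ ($Q = \left(-3\right) 20 = -60$)
$k{\left(g \right)} = -6 + \frac{8 + g}{528 + g}$ ($k{\left(g \right)} = -6 + \frac{g + 8}{g + 528} = -6 + \frac{8 + g}{528 + g}$)
$b = - \frac{137545541}{516}$ ($b = -266556 + \frac{5 \left(-632 - \left(-60\right)^{2}\right)}{528 + \left(-60\right)^{2}} = -266556 + \frac{5 \left(-632 - 3600\right)}{528 + 3600} = -266556 + \frac{5 \left(-632 - 3600\right)}{4128} = -266556 + 5 \cdot \frac{1}{4128} \left(-4232\right) = -266556 - \frac{2645}{516} = - \frac{137545541}{516} \approx -2.6656 \cdot 10^{5}$)
$\frac{1}{b} = \frac{1}{- \frac{137545541}{516}} = - \frac{516}{137545541}$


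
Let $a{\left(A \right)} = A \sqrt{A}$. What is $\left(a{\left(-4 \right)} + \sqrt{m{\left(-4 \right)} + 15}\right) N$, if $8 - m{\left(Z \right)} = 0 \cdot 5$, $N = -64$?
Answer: $- 64 \sqrt{23} + 512 i \approx -306.93 + 512.0 i$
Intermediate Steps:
$m{\left(Z \right)} = 8$ ($m{\left(Z \right)} = 8 - 0 \cdot 5 = 8 - 0 = 8 + 0 = 8$)
$a{\left(A \right)} = A^{\frac{3}{2}}$
$\left(a{\left(-4 \right)} + \sqrt{m{\left(-4 \right)} + 15}\right) N = \left(\left(-4\right)^{\frac{3}{2}} + \sqrt{8 + 15}\right) \left(-64\right) = \left(- 8 i + \sqrt{23}\right) \left(-64\right) = \left(\sqrt{23} - 8 i\right) \left(-64\right) = - 64 \sqrt{23} + 512 i$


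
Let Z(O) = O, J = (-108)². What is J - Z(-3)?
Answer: 11667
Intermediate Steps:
J = 11664
J - Z(-3) = 11664 - 1*(-3) = 11664 + 3 = 11667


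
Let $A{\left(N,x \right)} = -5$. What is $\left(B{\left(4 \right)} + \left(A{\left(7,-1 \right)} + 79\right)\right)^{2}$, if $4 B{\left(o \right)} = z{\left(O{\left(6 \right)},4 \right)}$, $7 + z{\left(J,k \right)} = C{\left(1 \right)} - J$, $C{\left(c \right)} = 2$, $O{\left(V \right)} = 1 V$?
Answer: $\frac{81225}{16} \approx 5076.6$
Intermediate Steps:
$O{\left(V \right)} = V$
$z{\left(J,k \right)} = -5 - J$ ($z{\left(J,k \right)} = -7 - \left(-2 + J\right) = -5 - J$)
$B{\left(o \right)} = - \frac{11}{4}$ ($B{\left(o \right)} = \frac{-5 - 6}{4} = \frac{1}{4} \left(-11\right) = - \frac{11}{4}$)
$\left(B{\left(4 \right)} + \left(A{\left(7,-1 \right)} + 79\right)\right)^{2} = \left(- \frac{11}{4} + \left(-5 + 79\right)\right)^{2} = \left(- \frac{11}{4} + 74\right)^{2} = \left(\frac{285}{4}\right)^{2} = \frac{81225}{16}$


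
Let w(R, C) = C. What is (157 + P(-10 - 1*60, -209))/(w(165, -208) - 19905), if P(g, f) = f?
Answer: 52/20113 ≈ 0.0025854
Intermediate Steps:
(157 + P(-10 - 1*60, -209))/(w(165, -208) - 19905) = (157 - 209)/(-208 - 19905) = -52/(-20113) = -52*(-1/20113) = 52/20113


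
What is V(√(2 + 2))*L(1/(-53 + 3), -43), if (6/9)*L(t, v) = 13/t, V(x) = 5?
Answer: -4875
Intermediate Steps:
L(t, v) = 39/(2*t) (L(t, v) = 3*(13/t)/2 = 39/(2*t))
V(√(2 + 2))*L(1/(-53 + 3), -43) = 5*(39/(2*(1/(-53 + 3)))) = 5*(39/(2*(1/(-50)))) = 5*(39/(2*(-1/50))) = 5*((39/2)*(-50)) = 5*(-975) = -4875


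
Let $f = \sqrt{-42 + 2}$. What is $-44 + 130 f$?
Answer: $-44 + 260 i \sqrt{10} \approx -44.0 + 822.19 i$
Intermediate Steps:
$f = 2 i \sqrt{10}$ ($f = \sqrt{-40} = 2 i \sqrt{10} \approx 6.3246 i$)
$-44 + 130 f = -44 + 130 \cdot 2 i \sqrt{10} = -44 + 260 i \sqrt{10}$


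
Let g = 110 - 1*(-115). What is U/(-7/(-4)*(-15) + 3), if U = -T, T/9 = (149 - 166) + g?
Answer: 2496/31 ≈ 80.516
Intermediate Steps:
g = 225 (g = 110 + 115 = 225)
T = 1872 (T = 9*((149 - 166) + 225) = 9*(-17 + 225) = 9*208 = 1872)
U = -1872 (U = -1*1872 = -1872)
U/(-7/(-4)*(-15) + 3) = -1872/(-7/(-4)*(-15) + 3) = -1872/(-7*(-¼)*(-15) + 3) = -1872/((7/4)*(-15) + 3) = -1872/(-105/4 + 3) = -1872/(-93/4) = -1872*(-4/93) = 2496/31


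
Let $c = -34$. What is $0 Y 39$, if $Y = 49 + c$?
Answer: $0$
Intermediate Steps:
$Y = 15$ ($Y = 49 - 34 = 15$)
$0 Y 39 = 0 \cdot 15 \cdot 39 = 0 \cdot 39 = 0$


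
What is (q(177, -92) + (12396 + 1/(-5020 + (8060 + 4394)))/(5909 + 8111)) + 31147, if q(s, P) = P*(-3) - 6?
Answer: 654903784685/20844936 ≈ 31418.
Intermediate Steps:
q(s, P) = -6 - 3*P (q(s, P) = -3*P - 6 = -6 - 3*P)
(q(177, -92) + (12396 + 1/(-5020 + (8060 + 4394)))/(5909 + 8111)) + 31147 = ((-6 - 3*(-92)) + (12396 + 1/(-5020 + (8060 + 4394)))/(5909 + 8111)) + 31147 = ((-6 + 276) + (12396 + 1/(-5020 + 12454))/14020) + 31147 = (270 + (12396 + 1/7434)*(1/14020)) + 31147 = (270 + (92151865/7434)*(1/14020)) + 31147 = (270 + 18430373/20844936) + 31147 = 5646563093/20844936 + 31147 = 654903784685/20844936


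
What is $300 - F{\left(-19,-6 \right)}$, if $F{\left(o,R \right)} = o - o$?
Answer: $300$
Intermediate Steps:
$F{\left(o,R \right)} = 0$
$300 - F{\left(-19,-6 \right)} = 300 - 0 = 300 + 0 = 300$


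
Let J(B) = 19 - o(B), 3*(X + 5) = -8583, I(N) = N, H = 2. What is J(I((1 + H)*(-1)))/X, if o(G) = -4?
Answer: -23/2866 ≈ -0.0080251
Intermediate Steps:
X = -2866 (X = -5 + (1/3)*(-8583) = -5 - 2861 = -2866)
J(B) = 23 (J(B) = 19 - 1*(-4) = 19 + 4 = 23)
J(I((1 + H)*(-1)))/X = 23/(-2866) = 23*(-1/2866) = -23/2866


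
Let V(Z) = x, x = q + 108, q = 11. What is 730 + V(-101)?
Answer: 849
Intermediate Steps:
x = 119 (x = 11 + 108 = 119)
V(Z) = 119
730 + V(-101) = 730 + 119 = 849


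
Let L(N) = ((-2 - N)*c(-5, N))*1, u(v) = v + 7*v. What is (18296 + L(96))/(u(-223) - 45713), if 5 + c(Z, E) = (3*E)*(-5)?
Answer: -159906/47497 ≈ -3.3667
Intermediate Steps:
c(Z, E) = -5 - 15*E (c(Z, E) = -5 + (3*E)*(-5) = -5 - 15*E)
u(v) = 8*v
L(N) = (-5 - 15*N)*(-2 - N) (L(N) = ((-2 - N)*(-5 - 15*N))*1 = ((-5 - 15*N)*(-2 - N))*1 = (-5 - 15*N)*(-2 - N))
(18296 + L(96))/(u(-223) - 45713) = (18296 + 5*(1 + 3*96)*(2 + 96))/(8*(-223) - 45713) = (18296 + 5*(1 + 288)*98)/(-1784 - 45713) = (18296 + 5*289*98)/(-47497) = (18296 + 141610)*(-1/47497) = 159906*(-1/47497) = -159906/47497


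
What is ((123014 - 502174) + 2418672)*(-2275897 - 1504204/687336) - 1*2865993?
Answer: -30677170911952325/6609 ≈ -4.6417e+12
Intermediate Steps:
((123014 - 502174) + 2418672)*(-2275897 - 1504204/687336) - 1*2865993 = (-379160 + 2418672)*(-2275897 - 1504204*1/687336) - 2865993 = 2039512*(-2275897 - 28927/13218) - 2865993 = 2039512*(-30082835473/13218) - 2865993 = -30677151970604588/6609 - 2865993 = -30677170911952325/6609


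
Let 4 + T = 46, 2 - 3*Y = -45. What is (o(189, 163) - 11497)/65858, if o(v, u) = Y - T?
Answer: -17285/98787 ≈ -0.17497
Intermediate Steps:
Y = 47/3 (Y = 2/3 - 1/3*(-45) = 2/3 + 15 = 47/3 ≈ 15.667)
T = 42 (T = -4 + 46 = 42)
o(v, u) = -79/3 (o(v, u) = 47/3 - 1*42 = 47/3 - 42 = -79/3)
(o(189, 163) - 11497)/65858 = (-79/3 - 11497)/65858 = -34570/3*1/65858 = -17285/98787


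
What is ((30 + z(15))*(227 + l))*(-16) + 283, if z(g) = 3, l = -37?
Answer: -100037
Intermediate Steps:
((30 + z(15))*(227 + l))*(-16) + 283 = ((30 + 3)*(227 - 37))*(-16) + 283 = (33*190)*(-16) + 283 = 6270*(-16) + 283 = -100320 + 283 = -100037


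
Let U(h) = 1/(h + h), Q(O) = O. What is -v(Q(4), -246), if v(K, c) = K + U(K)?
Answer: -33/8 ≈ -4.1250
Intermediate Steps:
U(h) = 1/(2*h)
v(K, c) = K + 1/(2*K)
-v(Q(4), -246) = -(4 + (1/2)/4) = -(4 + (1/2)*(1/4)) = -(4 + 1/8) = -1*33/8 = -33/8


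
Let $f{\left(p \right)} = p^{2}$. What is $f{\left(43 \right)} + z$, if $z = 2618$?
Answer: $4467$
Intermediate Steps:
$f{\left(43 \right)} + z = 43^{2} + 2618 = 1849 + 2618 = 4467$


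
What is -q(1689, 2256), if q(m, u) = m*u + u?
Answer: -3812640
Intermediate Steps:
q(m, u) = u + m*u
-q(1689, 2256) = -2256*(1 + 1689) = -2256*1690 = -1*3812640 = -3812640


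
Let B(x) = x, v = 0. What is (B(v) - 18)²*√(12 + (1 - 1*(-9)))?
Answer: 324*√22 ≈ 1519.7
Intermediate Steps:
(B(v) - 18)²*√(12 + (1 - 1*(-9))) = (0 - 18)²*√(12 + (1 - 1*(-9))) = (-18)²*√(12 + (1 + 9)) = 324*√(12 + 10) = 324*√22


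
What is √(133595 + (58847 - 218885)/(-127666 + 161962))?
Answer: √1091187753863/2858 ≈ 365.50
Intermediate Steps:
√(133595 + (58847 - 218885)/(-127666 + 161962)) = √(133595 - 160038/34296) = √(133595 - 160038*1/34296) = √(133595 - 26673/5716) = √(763602347/5716) = √1091187753863/2858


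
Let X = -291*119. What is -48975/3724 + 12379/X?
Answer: -248864953/18422628 ≈ -13.509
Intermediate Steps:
X = -34629
-48975/3724 + 12379/X = -48975/3724 + 12379/(-34629) = -48975*1/3724 + 12379*(-1/34629) = -48975/3724 - 12379/34629 = -248864953/18422628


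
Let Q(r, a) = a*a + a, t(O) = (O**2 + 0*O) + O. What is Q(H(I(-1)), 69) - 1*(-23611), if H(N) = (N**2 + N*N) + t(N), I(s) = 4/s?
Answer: 28441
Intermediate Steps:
t(O) = O + O**2 (t(O) = (O**2 + 0) + O = O**2 + O = O + O**2)
H(N) = 2*N**2 + N*(1 + N) (H(N) = (N**2 + N*N) + N*(1 + N) = (N**2 + N**2) + N*(1 + N) = 2*N**2 + N*(1 + N))
Q(r, a) = a + a**2 (Q(r, a) = a**2 + a = a + a**2)
Q(H(I(-1)), 69) - 1*(-23611) = 69*(1 + 69) - 1*(-23611) = 69*70 + 23611 = 4830 + 23611 = 28441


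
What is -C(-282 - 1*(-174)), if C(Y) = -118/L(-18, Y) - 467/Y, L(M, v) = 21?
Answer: 979/756 ≈ 1.2950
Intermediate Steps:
C(Y) = -118/21 - 467/Y
-C(-282 - 1*(-174)) = -(-118/21 - 467/(-282 - 1*(-174))) = -(-118/21 - 467/(-282 + 174)) = -(-118/21 - 467/(-108)) = -(-118/21 - 467*(-1/108)) = -(-118/21 + 467/108) = -1*(-979/756) = 979/756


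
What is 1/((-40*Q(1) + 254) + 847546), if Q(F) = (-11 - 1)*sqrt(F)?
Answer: 1/848280 ≈ 1.1789e-6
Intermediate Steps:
Q(F) = -12*sqrt(F)
1/((-40*Q(1) + 254) + 847546) = 1/((-(-480)*sqrt(1) + 254) + 847546) = 1/((-(-480) + 254) + 847546) = 1/((-40*(-12) + 254) + 847546) = 1/((480 + 254) + 847546) = 1/(734 + 847546) = 1/848280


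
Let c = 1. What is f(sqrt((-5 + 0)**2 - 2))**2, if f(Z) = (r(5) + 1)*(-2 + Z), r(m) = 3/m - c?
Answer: 243/25 - 36*sqrt(23)/25 ≈ 2.8140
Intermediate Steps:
r(m) = -1 + 3/m (r(m) = 3/m - 1*1 = 3/m - 1 = -1 + 3/m)
f(Z) = -6/5 + 3*Z/5 (f(Z) = ((3 - 1*5)/5 + 1)*(-2 + Z) = ((3 - 5)/5 + 1)*(-2 + Z) = ((1/5)*(-2) + 1)*(-2 + Z) = (-2/5 + 1)*(-2 + Z) = 3*(-2 + Z)/5 = -6/5 + 3*Z/5)
f(sqrt((-5 + 0)**2 - 2))**2 = (-6/5 + 3*sqrt((-5 + 0)**2 - 2)/5)**2 = (-6/5 + 3*sqrt((-5)**2 - 2)/5)**2 = (-6/5 + 3*sqrt(25 - 2)/5)**2 = (-6/5 + 3*sqrt(23)/5)**2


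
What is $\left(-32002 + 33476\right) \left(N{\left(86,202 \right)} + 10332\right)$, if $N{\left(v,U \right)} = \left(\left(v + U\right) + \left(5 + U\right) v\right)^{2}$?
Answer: $482378928768$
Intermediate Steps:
$N{\left(v,U \right)} = \left(U + v + v \left(5 + U\right)\right)^{2}$ ($N{\left(v,U \right)} = \left(\left(U + v\right) + v \left(5 + U\right)\right)^{2} = \left(U + v + v \left(5 + U\right)\right)^{2}$)
$\left(-32002 + 33476\right) \left(N{\left(86,202 \right)} + 10332\right) = \left(-32002 + 33476\right) \left(\left(202 + 6 \cdot 86 + 202 \cdot 86\right)^{2} + 10332\right) = 1474 \left(\left(202 + 516 + 17372\right)^{2} + 10332\right) = 1474 \left(18090^{2} + 10332\right) = 1474 \left(327248100 + 10332\right) = 1474 \cdot 327258432 = 482378928768$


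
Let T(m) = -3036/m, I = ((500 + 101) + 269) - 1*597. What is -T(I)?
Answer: 1012/91 ≈ 11.121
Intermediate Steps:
I = 273 (I = (601 + 269) - 597 = 870 - 597 = 273)
-T(I) = -(-3036)/273 = -1*(-1012/91) = 1012/91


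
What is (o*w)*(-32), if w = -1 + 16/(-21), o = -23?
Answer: -27232/21 ≈ -1296.8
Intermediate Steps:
w = -37/21 (w = -1 + 16*(-1/21) = -1 - 16/21 = -37/21 ≈ -1.7619)
(o*w)*(-32) = -23*(-37/21)*(-32) = (851/21)*(-32) = -27232/21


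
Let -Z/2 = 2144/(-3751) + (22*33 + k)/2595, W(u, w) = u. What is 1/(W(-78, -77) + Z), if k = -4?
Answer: -9733845/753528994 ≈ -0.012918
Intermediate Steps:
Z = 5710916/9733845 (Z = -2*(2144/(-3751) + (22*33 - 4)/2595) = -2*(2144*(-1/3751) + (726 - 4)*(1/2595)) = -2*(-2144/3751 + 722*(1/2595)) = -2*(-2144/3751 + 722/2595) = -2*(-2855458/9733845) = 5710916/9733845 ≈ 0.58671)
1/(W(-78, -77) + Z) = 1/(-78 + 5710916/9733845) = 1/(-753528994/9733845) = -9733845/753528994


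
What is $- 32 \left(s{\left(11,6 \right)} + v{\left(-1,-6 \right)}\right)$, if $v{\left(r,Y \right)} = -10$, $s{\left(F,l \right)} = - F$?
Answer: $672$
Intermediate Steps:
$- 32 \left(s{\left(11,6 \right)} + v{\left(-1,-6 \right)}\right) = - 32 \left(\left(-1\right) 11 - 10\right) = - 32 \left(-11 - 10\right) = \left(-32\right) \left(-21\right) = 672$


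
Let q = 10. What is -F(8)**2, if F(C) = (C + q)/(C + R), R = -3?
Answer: -324/25 ≈ -12.960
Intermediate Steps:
F(C) = (10 + C)/(-3 + C) (F(C) = (C + 10)/(C - 3) = (10 + C)/(-3 + C))
-F(8)**2 = -((10 + 8)/(-3 + 8))**2 = -(18/5)**2 = -1*324/25 = -324/25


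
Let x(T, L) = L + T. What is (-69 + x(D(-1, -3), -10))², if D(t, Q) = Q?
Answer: 6724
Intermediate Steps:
(-69 + x(D(-1, -3), -10))² = (-69 + (-10 - 3))² = (-69 - 13)² = (-82)² = 6724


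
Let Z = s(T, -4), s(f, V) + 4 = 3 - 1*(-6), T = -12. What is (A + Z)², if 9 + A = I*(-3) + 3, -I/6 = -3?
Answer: 3025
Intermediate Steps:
I = 18 (I = -6*(-3) = 18)
s(f, V) = 5 (s(f, V) = -4 + (3 - 1*(-6)) = -4 + (3 + 6) = -4 + 9 = 5)
Z = 5
A = -60 (A = -9 + (18*(-3) + 3) = -9 + (-54 + 3) = -9 - 51 = -60)
(A + Z)² = (-60 + 5)² = (-55)² = 3025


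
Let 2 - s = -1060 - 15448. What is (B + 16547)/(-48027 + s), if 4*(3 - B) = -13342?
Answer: -39771/63034 ≈ -0.63095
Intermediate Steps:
B = 6677/2 (B = 3 - 1/4*(-13342) = 3 + 6671/2 = 6677/2 ≈ 3338.5)
s = 16510 (s = 2 - (-1060 - 15448) = 2 - 1*(-16508) = 2 + 16508 = 16510)
(B + 16547)/(-48027 + s) = (6677/2 + 16547)/(-48027 + 16510) = (39771/2)/(-31517) = (39771/2)*(-1/31517) = -39771/63034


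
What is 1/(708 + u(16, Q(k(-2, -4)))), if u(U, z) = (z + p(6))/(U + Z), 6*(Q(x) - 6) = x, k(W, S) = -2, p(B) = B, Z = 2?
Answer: 54/38267 ≈ 0.0014111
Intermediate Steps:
Q(x) = 6 + x/6
u(U, z) = (6 + z)/(2 + U) (u(U, z) = (z + 6)/(U + 2) = (6 + z)/(2 + U))
1/(708 + u(16, Q(k(-2, -4)))) = 1/(708 + (6 + (6 + (⅙)*(-2)))/(2 + 16)) = 1/(708 + (6 + (6 - ⅓))/18) = 1/(708 + (6 + 17/3)/18) = 1/(708 + (1/18)*(35/3)) = 1/(708 + 35/54) = 1/(38267/54) = 54/38267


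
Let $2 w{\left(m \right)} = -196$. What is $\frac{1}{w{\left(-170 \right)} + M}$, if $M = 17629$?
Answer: $\frac{1}{17531} \approx 5.7042 \cdot 10^{-5}$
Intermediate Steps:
$w{\left(m \right)} = -98$ ($w{\left(m \right)} = \frac{1}{2} \left(-196\right) = -98$)
$\frac{1}{w{\left(-170 \right)} + M} = \frac{1}{-98 + 17629} = \frac{1}{17531}$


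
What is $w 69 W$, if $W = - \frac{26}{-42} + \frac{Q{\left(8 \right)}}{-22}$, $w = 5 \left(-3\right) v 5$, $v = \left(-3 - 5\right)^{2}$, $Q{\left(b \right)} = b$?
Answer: $- \frac{6513600}{77} \approx -84592.0$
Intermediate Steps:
$v = 64$ ($v = \left(-8\right)^{2} = 64$)
$w = -4800$ ($w = 5 \left(-3\right) 64 \cdot 5 = \left(-15\right) 64 \cdot 5 = \left(-960\right) 5 = -4800$)
$W = \frac{59}{231}$ ($W = - \frac{26}{-42} + \frac{8}{-22} = \left(-26\right) \left(- \frac{1}{42}\right) + 8 \left(- \frac{1}{22}\right) = \frac{13}{21} - \frac{4}{11} = \frac{59}{231} \approx 0.25541$)
$w 69 W = \left(-4800\right) 69 \cdot \frac{59}{231} = \left(-331200\right) \frac{59}{231} = - \frac{6513600}{77}$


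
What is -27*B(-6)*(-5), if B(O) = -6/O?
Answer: 135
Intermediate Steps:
-27*B(-6)*(-5) = -(-162)/(-6)*(-5) = -(-162)*(-1)/6*(-5) = -27*1*(-5) = -27*(-5) = 135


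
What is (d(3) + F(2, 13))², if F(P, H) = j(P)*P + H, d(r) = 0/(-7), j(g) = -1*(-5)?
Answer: 529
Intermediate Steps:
j(g) = 5
d(r) = 0 (d(r) = 0*(-⅐) = 0)
F(P, H) = H + 5*P (F(P, H) = 5*P + H = H + 5*P)
(d(3) + F(2, 13))² = (0 + (13 + 5*2))² = (0 + (13 + 10))² = (0 + 23)² = 23² = 529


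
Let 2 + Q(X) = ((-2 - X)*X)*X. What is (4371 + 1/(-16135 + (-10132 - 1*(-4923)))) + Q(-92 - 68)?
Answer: 86425463135/21344 ≈ 4.0492e+6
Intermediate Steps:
Q(X) = -2 + X²*(-2 - X) (Q(X) = -2 + ((-2 - X)*X)*X = -2 + (X*(-2 - X))*X = -2 + X²*(-2 - X))
(4371 + 1/(-16135 + (-10132 - 1*(-4923)))) + Q(-92 - 68) = (4371 + 1/(-16135 + (-10132 - 1*(-4923)))) + (-2 - (-92 - 68)³ - 2*(-92 - 68)²) = (4371 + 1/(-16135 + (-10132 + 4923))) + (-2 - 1*(-160)³ - 2*(-160)²) = (4371 + 1/(-16135 - 5209)) + (-2 - 1*(-4096000) - 2*25600) = (4371 + 1/(-21344)) + (-2 + 4096000 - 51200) = (4371 - 1/21344) + 4044798 = 93294623/21344 + 4044798 = 86425463135/21344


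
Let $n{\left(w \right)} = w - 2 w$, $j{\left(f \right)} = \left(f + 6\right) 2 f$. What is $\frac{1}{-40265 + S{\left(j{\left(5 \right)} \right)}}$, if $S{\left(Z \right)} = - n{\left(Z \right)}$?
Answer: $- \frac{1}{40155} \approx -2.4904 \cdot 10^{-5}$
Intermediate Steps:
$j{\left(f \right)} = f \left(12 + 2 f\right)$ ($j{\left(f \right)} = \left(6 + f\right) 2 f = \left(12 + 2 f\right) f = f \left(12 + 2 f\right)$)
$n{\left(w \right)} = - w$
$S{\left(Z \right)} = Z$ ($S{\left(Z \right)} = - \left(-1\right) Z = Z$)
$\frac{1}{-40265 + S{\left(j{\left(5 \right)} \right)}} = \frac{1}{-40265 + 2 \cdot 5 \left(6 + 5\right)} = \frac{1}{-40265 + 2 \cdot 5 \cdot 11} = \frac{1}{-40265 + 110} = \frac{1}{-40155} = - \frac{1}{40155}$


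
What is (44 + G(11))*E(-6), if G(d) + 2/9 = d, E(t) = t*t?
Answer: 1972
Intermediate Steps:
E(t) = t**2
G(d) = -2/9 + d
(44 + G(11))*E(-6) = (44 + (-2/9 + 11))*(-6)**2 = (44 + 97/9)*36 = (493/9)*36 = 1972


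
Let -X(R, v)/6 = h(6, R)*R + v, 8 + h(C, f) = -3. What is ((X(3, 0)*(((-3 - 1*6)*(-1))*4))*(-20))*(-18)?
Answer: 2566080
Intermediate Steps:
h(C, f) = -11 (h(C, f) = -8 - 3 = -11)
X(R, v) = -6*v + 66*R (X(R, v) = -6*(-11*R + v) = -6*(v - 11*R) = -6*v + 66*R)
((X(3, 0)*(((-3 - 1*6)*(-1))*4))*(-20))*(-18) = (((-6*0 + 66*3)*(((-3 - 1*6)*(-1))*4))*(-20))*(-18) = (((0 + 198)*(((-3 - 6)*(-1))*4))*(-20))*(-18) = ((198*(-9*(-1)*4))*(-20))*(-18) = ((198*(9*4))*(-20))*(-18) = ((198*36)*(-20))*(-18) = (7128*(-20))*(-18) = -142560*(-18) = 2566080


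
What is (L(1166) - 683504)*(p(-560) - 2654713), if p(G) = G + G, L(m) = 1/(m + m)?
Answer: 4233215417980391/2332 ≈ 1.8153e+12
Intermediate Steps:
L(m) = 1/(2*m)
p(G) = 2*G
(L(1166) - 683504)*(p(-560) - 2654713) = ((1/2)/1166 - 683504)*(2*(-560) - 2654713) = ((1/2)*(1/1166) - 683504)*(-1120 - 2654713) = (1/2332 - 683504)*(-2655833) = -1593931327/2332*(-2655833) = 4233215417980391/2332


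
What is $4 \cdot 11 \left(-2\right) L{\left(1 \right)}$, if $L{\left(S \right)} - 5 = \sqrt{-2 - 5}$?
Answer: $-440 - 88 i \sqrt{7} \approx -440.0 - 232.83 i$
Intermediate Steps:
$L{\left(S \right)} = 5 + i \sqrt{7}$ ($L{\left(S \right)} = 5 + \sqrt{-2 - 5} = 5 + \sqrt{-7} = 5 + i \sqrt{7}$)
$4 \cdot 11 \left(-2\right) L{\left(1 \right)} = 4 \cdot 11 \left(-2\right) \left(5 + i \sqrt{7}\right) = 44 \left(-2\right) \left(5 + i \sqrt{7}\right) = - 88 \left(5 + i \sqrt{7}\right) = -440 - 88 i \sqrt{7}$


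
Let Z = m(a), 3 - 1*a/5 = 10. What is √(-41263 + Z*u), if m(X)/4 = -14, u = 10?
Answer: 3*I*√4647 ≈ 204.51*I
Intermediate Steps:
a = -35 (a = 15 - 5*10 = 15 - 50 = -35)
m(X) = -56 (m(X) = 4*(-14) = -56)
Z = -56
√(-41263 + Z*u) = √(-41263 - 56*10) = √(-41263 - 560) = √(-41823) = 3*I*√4647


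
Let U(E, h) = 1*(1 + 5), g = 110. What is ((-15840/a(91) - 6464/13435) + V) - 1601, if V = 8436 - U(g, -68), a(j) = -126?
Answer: 654010857/94045 ≈ 6954.2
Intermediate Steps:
U(E, h) = 6 (U(E, h) = 1*6 = 6)
V = 8430 (V = 8436 - 1*6 = 8436 - 6 = 8430)
((-15840/a(91) - 6464/13435) + V) - 1601 = ((-15840/(-126) - 6464/13435) + 8430) - 1601 = ((-15840*(-1/126) - 6464*1/13435) + 8430) - 1601 = ((880/7 - 6464/13435) + 8430) - 1601 = (11777552/94045 + 8430) - 1601 = 804576902/94045 - 1601 = 654010857/94045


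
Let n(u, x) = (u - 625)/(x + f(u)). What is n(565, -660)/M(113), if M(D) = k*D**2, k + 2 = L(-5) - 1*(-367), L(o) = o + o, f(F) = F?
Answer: 12/86126905 ≈ 1.3933e-7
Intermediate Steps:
L(o) = 2*o
k = 355 (k = -2 + (2*(-5) - 1*(-367)) = -2 + (-10 + 367) = -2 + 357 = 355)
n(u, x) = (-625 + u)/(u + x) (n(u, x) = (u - 625)/(x + u) = (-625 + u)/(u + x))
M(D) = 355*D**2
n(565, -660)/M(113) = ((-625 + 565)/(565 - 660))/((355*113**2)) = (-60/(-95))/((355*12769)) = -1/95*(-60)/4532995 = (12/19)*(1/4532995) = 12/86126905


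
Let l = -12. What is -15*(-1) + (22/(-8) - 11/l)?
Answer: 79/6 ≈ 13.167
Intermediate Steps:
-15*(-1) + (22/(-8) - 11/l) = -15*(-1) + (22/(-8) - 11/(-12)) = 15 + (22*(-⅛) - 11*(-1/12)) = 15 + (-11/4 + 11/12) = 15 - 11/6 = 79/6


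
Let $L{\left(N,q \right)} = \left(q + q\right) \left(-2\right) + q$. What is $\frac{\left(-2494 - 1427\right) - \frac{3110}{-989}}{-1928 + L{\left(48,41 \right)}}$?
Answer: $\frac{553537}{289777} \approx 1.9102$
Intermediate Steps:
$L{\left(N,q \right)} = - 3 q$ ($L{\left(N,q \right)} = 2 q \left(-2\right) + q = - 4 q + q = - 3 q$)
$\frac{\left(-2494 - 1427\right) - \frac{3110}{-989}}{-1928 + L{\left(48,41 \right)}} = \frac{\left(-2494 - 1427\right) - \frac{3110}{-989}}{-1928 - 123} = \frac{\left(-2494 - 1427\right) - - \frac{3110}{989}}{-1928 - 123} = \frac{-3921 + \frac{3110}{989}}{-2051} = \left(- \frac{3874759}{989}\right) \left(- \frac{1}{2051}\right) = \frac{553537}{289777}$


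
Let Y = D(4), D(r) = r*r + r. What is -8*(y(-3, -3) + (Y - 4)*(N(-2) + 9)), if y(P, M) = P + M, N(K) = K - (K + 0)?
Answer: -1104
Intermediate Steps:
N(K) = 0 (N(K) = K - K = 0)
D(r) = r + r² (D(r) = r² + r = r + r²)
Y = 20 (Y = 4*(1 + 4) = 4*5 = 20)
y(P, M) = M + P
-8*(y(-3, -3) + (Y - 4)*(N(-2) + 9)) = -8*((-3 - 3) + (20 - 4)*(0 + 9)) = -8*(-6 + 16*9) = -8*(-6 + 144) = -8*138 = -1104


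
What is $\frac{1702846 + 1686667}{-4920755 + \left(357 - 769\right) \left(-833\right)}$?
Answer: $- \frac{3389513}{4577559} \approx -0.74046$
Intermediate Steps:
$\frac{1702846 + 1686667}{-4920755 + \left(357 - 769\right) \left(-833\right)} = \frac{3389513}{-4920755 - -343196} = \frac{3389513}{-4920755 + 343196} = \frac{3389513}{-4577559} = 3389513 \left(- \frac{1}{4577559}\right) = - \frac{3389513}{4577559}$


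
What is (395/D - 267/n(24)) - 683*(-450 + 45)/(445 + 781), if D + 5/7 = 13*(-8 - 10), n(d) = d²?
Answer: 43214864129/193374528 ≈ 223.48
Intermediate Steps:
D = -1643/7 (D = -5/7 + 13*(-8 - 10) = -5/7 + 13*(-18) = -5/7 - 234 = -1643/7 ≈ -234.71)
(395/D - 267/n(24)) - 683*(-450 + 45)/(445 + 781) = (395/(-1643/7) - 267/(24²)) - 683*(-450 + 45)/(445 + 781) = (395*(-7/1643) - 267/576) - (-276615)/1226 = (-2765/1643 - 267*1/576) - (-276615)/1226 = (-2765/1643 - 89/192) - 683*(-405/1226) = -677107/315456 + 276615/1226 = 43214864129/193374528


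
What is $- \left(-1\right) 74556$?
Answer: $74556$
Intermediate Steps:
$- \left(-1\right) 74556 = \left(-1\right) \left(-74556\right) = 74556$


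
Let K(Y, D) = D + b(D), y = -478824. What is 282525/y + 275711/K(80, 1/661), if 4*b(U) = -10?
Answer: -58175821722761/527185224 ≈ -1.1035e+5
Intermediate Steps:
b(U) = -5/2 (b(U) = (1/4)*(-10) = -5/2)
K(Y, D) = -5/2 + D (K(Y, D) = D - 5/2 = -5/2 + D)
282525/y + 275711/K(80, 1/661) = 282525/(-478824) + 275711/(-5/2 + 1/661) = 282525*(-1/478824) + 275711/(-5/2 + 1/661) = -94175/159608 + 275711/(-3303/1322) = -94175/159608 + 275711*(-1322/3303) = -94175/159608 - 364489942/3303 = -58175821722761/527185224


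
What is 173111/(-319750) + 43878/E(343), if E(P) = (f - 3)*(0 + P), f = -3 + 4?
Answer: -7074372323/109674250 ≈ -64.504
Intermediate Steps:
f = 1
E(P) = -2*P (E(P) = (1 - 3)*(0 + P) = -2*P)
173111/(-319750) + 43878/E(343) = 173111/(-319750) + 43878/((-2*343)) = 173111*(-1/319750) + 43878/(-686) = -173111/319750 + 43878*(-1/686) = -173111/319750 - 21939/343 = -7074372323/109674250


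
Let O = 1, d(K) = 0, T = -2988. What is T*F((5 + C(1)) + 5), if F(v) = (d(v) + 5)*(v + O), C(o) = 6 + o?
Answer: -268920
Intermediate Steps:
F(v) = 5 + 5*v (F(v) = (0 + 5)*(v + 1) = 5*(1 + v) = 5 + 5*v)
T*F((5 + C(1)) + 5) = -2988*(5 + 5*((5 + (6 + 1)) + 5)) = -2988*(5 + 5*((5 + 7) + 5)) = -2988*(5 + 5*(12 + 5)) = -2988*(5 + 5*17) = -2988*(5 + 85) = -2988*90 = -268920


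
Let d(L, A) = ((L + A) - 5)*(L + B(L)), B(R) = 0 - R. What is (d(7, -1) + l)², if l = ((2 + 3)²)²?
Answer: 390625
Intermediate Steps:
B(R) = -R
d(L, A) = 0 (d(L, A) = ((L + A) - 5)*(L - L) = ((A + L) - 5)*0 = (-5 + A + L)*0 = 0)
l = 625 (l = (5²)² = 25² = 625)
(d(7, -1) + l)² = (0 + 625)² = 625² = 390625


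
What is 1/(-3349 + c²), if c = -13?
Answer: -1/3180 ≈ -0.00031447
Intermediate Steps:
1/(-3349 + c²) = 1/(-3349 + (-13)²) = 1/(-3349 + 169) = 1/(-3180) = -1/3180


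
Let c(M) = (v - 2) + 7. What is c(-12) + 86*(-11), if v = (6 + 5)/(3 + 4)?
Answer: -6576/7 ≈ -939.43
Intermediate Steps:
v = 11/7 ≈ 1.5714
c(M) = 46/7 (c(M) = (11/7 - 2) + 7 = -3/7 + 7 = 46/7)
c(-12) + 86*(-11) = 46/7 + 86*(-11) = 46/7 - 946 = -6576/7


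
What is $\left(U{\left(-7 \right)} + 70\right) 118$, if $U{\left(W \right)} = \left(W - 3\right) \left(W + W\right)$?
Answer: $24780$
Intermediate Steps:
$U{\left(W \right)} = 2 W \left(-3 + W\right)$ ($U{\left(W \right)} = \left(-3 + W\right) 2 W = 2 W \left(-3 + W\right)$)
$\left(U{\left(-7 \right)} + 70\right) 118 = \left(2 \left(-7\right) \left(-3 - 7\right) + 70\right) 118 = \left(2 \left(-7\right) \left(-10\right) + 70\right) 118 = \left(140 + 70\right) 118 = 210 \cdot 118 = 24780$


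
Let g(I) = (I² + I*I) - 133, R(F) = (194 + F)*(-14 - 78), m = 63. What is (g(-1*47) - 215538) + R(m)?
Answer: -234897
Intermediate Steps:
R(F) = -17848 - 92*F (R(F) = (194 + F)*(-92) = -17848 - 92*F)
g(I) = -133 + 2*I² (g(I) = (I² + I²) - 133 = 2*I² - 133 = -133 + 2*I²)
(g(-1*47) - 215538) + R(m) = ((-133 + 2*(-1*47)²) - 215538) + (-17848 - 92*63) = ((-133 + 2*(-47)²) - 215538) + (-17848 - 5796) = ((-133 + 2*2209) - 215538) - 23644 = ((-133 + 4418) - 215538) - 23644 = (4285 - 215538) - 23644 = -211253 - 23644 = -234897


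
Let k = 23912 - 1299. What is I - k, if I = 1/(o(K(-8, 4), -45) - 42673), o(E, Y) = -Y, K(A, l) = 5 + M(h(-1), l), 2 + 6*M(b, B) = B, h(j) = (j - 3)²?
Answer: -963946965/42628 ≈ -22613.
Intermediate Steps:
h(j) = (-3 + j)²
M(b, B) = -⅓ + B/6
K(A, l) = 14/3 + l/6 (K(A, l) = 5 + (-⅓ + l/6) = 14/3 + l/6)
k = 22613
I = -1/42628 (I = 1/(-1*(-45) - 42673) = 1/(45 - 42673) = 1/(-42628) = -1/42628 ≈ -2.3459e-5)
I - k = -1/42628 - 1*22613 = -1/42628 - 22613 = -963946965/42628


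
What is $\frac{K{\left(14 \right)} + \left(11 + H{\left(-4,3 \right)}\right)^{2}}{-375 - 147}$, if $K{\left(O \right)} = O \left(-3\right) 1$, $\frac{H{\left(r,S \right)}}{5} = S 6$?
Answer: $- \frac{10159}{522} \approx -19.462$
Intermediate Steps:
$H{\left(r,S \right)} = 30 S$ ($H{\left(r,S \right)} = 5 S 6 = 5 \cdot 6 S = 30 S$)
$K{\left(O \right)} = - 3 O$ ($K{\left(O \right)} = - 3 O 1 = - 3 O$)
$\frac{K{\left(14 \right)} + \left(11 + H{\left(-4,3 \right)}\right)^{2}}{-375 - 147} = \frac{\left(-3\right) 14 + \left(11 + 30 \cdot 3\right)^{2}}{-375 - 147} = \frac{-42 + \left(11 + 90\right)^{2}}{-522} = \left(-42 + 101^{2}\right) \left(- \frac{1}{522}\right) = \left(-42 + 10201\right) \left(- \frac{1}{522}\right) = 10159 \left(- \frac{1}{522}\right) = - \frac{10159}{522}$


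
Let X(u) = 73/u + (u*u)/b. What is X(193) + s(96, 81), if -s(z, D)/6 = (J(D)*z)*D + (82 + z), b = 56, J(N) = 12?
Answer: -6055446375/10808 ≈ -5.6027e+5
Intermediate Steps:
X(u) = 73/u + u**2/56 (X(u) = 73/u + (u*u)/56 = 73/u + u**2*(1/56) = 73/u + u**2/56)
s(z, D) = -492 - 6*z - 72*D*z (s(z, D) = -6*((12*z)*D + (82 + z)) = -6*(12*D*z + (82 + z)) = -6*(82 + z + 12*D*z) = -492 - 6*z - 72*D*z)
X(193) + s(96, 81) = (1/56)*(4088 + 193**3)/193 + (-492 - 6*96 - 72*81*96) = (1/56)*(1/193)*(4088 + 7189057) + (-492 - 576 - 559872) = (1/56)*(1/193)*7193145 - 560940 = 7193145/10808 - 560940 = -6055446375/10808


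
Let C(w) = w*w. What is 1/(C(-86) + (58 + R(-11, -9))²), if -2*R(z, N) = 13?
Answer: 4/40193 ≈ 9.9520e-5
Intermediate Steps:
R(z, N) = -13/2 (R(z, N) = -½*13 = -13/2)
C(w) = w²
1/(C(-86) + (58 + R(-11, -9))²) = 1/((-86)² + (58 - 13/2)²) = 1/(7396 + (103/2)²) = 1/(7396 + 10609/4) = 1/(40193/4) = 4/40193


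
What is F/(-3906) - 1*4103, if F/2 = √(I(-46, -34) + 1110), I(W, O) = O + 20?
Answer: -4103 - 2*√274/1953 ≈ -4103.0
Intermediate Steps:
I(W, O) = 20 + O
F = 4*√274 (F = 2*√((20 - 34) + 1110) = 2*√(-14 + 1110) = 2*√1096 = 2*(2*√274) = 4*√274 ≈ 66.212)
F/(-3906) - 1*4103 = (4*√274)/(-3906) - 1*4103 = (4*√274)*(-1/3906) - 4103 = -2*√274/1953 - 4103 = -4103 - 2*√274/1953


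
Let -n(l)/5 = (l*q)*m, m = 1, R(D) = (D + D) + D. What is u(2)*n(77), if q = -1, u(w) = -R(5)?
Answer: -5775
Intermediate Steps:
R(D) = 3*D (R(D) = 2*D + D = 3*D)
u(w) = -15 (u(w) = -3*5 = -1*15 = -15)
n(l) = 5*l (n(l) = -5*l*(-1) = -5*(-l) = -(-5)*l = 5*l)
u(2)*n(77) = -75*77 = -15*385 = -5775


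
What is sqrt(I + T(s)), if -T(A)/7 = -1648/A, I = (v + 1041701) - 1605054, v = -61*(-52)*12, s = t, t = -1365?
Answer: I*sqrt(19974435585)/195 ≈ 724.77*I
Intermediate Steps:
s = -1365
v = 38064 (v = 3172*12 = 38064)
I = -525289 (I = (38064 + 1041701) - 1605054 = 1079765 - 1605054 = -525289)
T(A) = 11536/A (T(A) = -(-11536)/A = 11536/A)
sqrt(I + T(s)) = sqrt(-525289 + 11536/(-1365)) = sqrt(-525289 + 11536*(-1/1365)) = sqrt(-525289 - 1648/195) = sqrt(-102433003/195) = I*sqrt(19974435585)/195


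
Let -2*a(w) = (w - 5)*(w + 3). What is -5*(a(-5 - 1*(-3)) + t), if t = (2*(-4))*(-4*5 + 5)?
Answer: -1235/2 ≈ -617.50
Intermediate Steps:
a(w) = -(-5 + w)*(3 + w)/2 (a(w) = -(w - 5)*(w + 3)/2 = -(-5 + w)*(3 + w)/2)
t = 120 (t = -8*(-20 + 5) = -8*(-15) = 120)
-5*(a(-5 - 1*(-3)) + t) = -5*((15/2 + (-5 - 1*(-3)) - (-5 - 1*(-3))²/2) + 120) = -5*((15/2 + (-5 + 3) - (-5 + 3)²/2) + 120) = -5*((15/2 - 2 - ½*(-2)²) + 120) = -5*((15/2 - 2 - ½*4) + 120) = -5*((15/2 - 2 - 2) + 120) = -5*(7/2 + 120) = -5*247/2 = -1235/2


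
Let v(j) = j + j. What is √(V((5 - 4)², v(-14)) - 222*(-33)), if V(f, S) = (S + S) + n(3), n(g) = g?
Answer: √7273 ≈ 85.282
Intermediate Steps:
v(j) = 2*j
V(f, S) = 3 + 2*S (V(f, S) = (S + S) + 3 = 2*S + 3 = 3 + 2*S)
√(V((5 - 4)², v(-14)) - 222*(-33)) = √((3 + 2*(2*(-14))) - 222*(-33)) = √((3 + 2*(-28)) + 7326) = √((3 - 56) + 7326) = √(-53 + 7326) = √7273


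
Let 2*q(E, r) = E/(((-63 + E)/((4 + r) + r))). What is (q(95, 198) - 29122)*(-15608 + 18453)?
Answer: -324651485/4 ≈ -8.1163e+7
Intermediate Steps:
q(E, r) = E*(4 + 2*r)/(2*(-63 + E)) (q(E, r) = (E/(((-63 + E)/((4 + r) + r))))/2 = (E/(((-63 + E)/(4 + 2*r))))/2 = (E*((4 + 2*r)/(-63 + E)))/2 = (E*(4 + 2*r)/(-63 + E))/2 = E*(4 + 2*r)/(2*(-63 + E)))
(q(95, 198) - 29122)*(-15608 + 18453) = (95*(2 + 198)/(-63 + 95) - 29122)*(-15608 + 18453) = (95*200/32 - 29122)*2845 = (95*(1/32)*200 - 29122)*2845 = (2375/4 - 29122)*2845 = -114113/4*2845 = -324651485/4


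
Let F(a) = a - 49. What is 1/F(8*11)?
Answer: 1/39 ≈ 0.025641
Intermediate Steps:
F(a) = -49 + a
1/F(8*11) = 1/(-49 + 8*11) = 1/(-49 + 88) = 1/39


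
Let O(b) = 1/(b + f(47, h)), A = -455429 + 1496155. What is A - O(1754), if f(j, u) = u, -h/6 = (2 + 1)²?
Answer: 1769234199/1700 ≈ 1.0407e+6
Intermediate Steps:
A = 1040726
h = -54 (h = -6*(2 + 1)² = -6*3² = -6*9 = -54)
O(b) = 1/(-54 + b) (O(b) = 1/(b - 54) = 1/(-54 + b))
A - O(1754) = 1040726 - 1/(-54 + 1754) = 1040726 - 1/1700 = 1769234199/1700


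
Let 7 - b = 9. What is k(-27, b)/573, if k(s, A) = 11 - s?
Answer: 38/573 ≈ 0.066318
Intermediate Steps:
b = -2 (b = 7 - 1*9 = 7 - 9 = -2)
k(-27, b)/573 = (11 - 1*(-27))/573 = (11 + 27)*(1/573) = 38*(1/573) = 38/573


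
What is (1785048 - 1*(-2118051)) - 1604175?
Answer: 2298924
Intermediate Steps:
(1785048 - 1*(-2118051)) - 1604175 = (1785048 + 2118051) - 1604175 = 3903099 - 1604175 = 2298924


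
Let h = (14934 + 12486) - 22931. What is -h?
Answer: -4489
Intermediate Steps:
h = 4489 (h = 27420 - 22931 = 4489)
-h = -1*4489 = -4489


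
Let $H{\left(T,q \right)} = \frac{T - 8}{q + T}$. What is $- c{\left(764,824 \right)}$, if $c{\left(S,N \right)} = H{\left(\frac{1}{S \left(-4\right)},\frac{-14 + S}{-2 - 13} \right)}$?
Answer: $- \frac{24449}{152801} \approx -0.16001$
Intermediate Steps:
$H{\left(T,q \right)} = \frac{-8 + T}{T + q}$
$c{\left(S,N \right)} = \frac{-8 - \frac{1}{4 S}}{\frac{14}{15} - \frac{1}{4 S} - \frac{S}{15}}$ ($c{\left(S,N \right)} = \frac{-8 + \frac{1}{S \left(-4\right)}}{\frac{1}{S \left(-4\right)} + \frac{-14 + S}{-2 - 13}} = \frac{-8 + \frac{1}{\left(-4\right) S}}{\frac{1}{\left(-4\right) S} + \frac{-14 + S}{-15}} = \frac{-8 - \frac{1}{4 S}}{- \frac{1}{4 S} + \left(-14 + S\right) \left(- \frac{1}{15}\right)} = \frac{-8 - \frac{1}{4 S}}{- \frac{1}{4 S} - \left(- \frac{14}{15} + \frac{S}{15}\right)} = \frac{-8 - \frac{1}{4 S}}{\frac{14}{15} - \frac{1}{4 S} - \frac{S}{15}}$)
$- c{\left(764,824 \right)} = - \frac{15 \left(1 + 32 \cdot 764\right)}{15 + 4 \cdot 764 \left(-14 + 764\right)} = - \frac{15 \left(1 + 24448\right)}{15 + 4 \cdot 764 \cdot 750} = - \frac{15 \cdot 24449}{15 + 2292000} = - \frac{15 \cdot 24449}{2292015} = \left(-1\right) \frac{24449}{152801} = - \frac{24449}{152801}$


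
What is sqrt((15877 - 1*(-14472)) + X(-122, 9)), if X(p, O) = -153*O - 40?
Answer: 2*sqrt(7233) ≈ 170.09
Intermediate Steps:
X(p, O) = -40 - 153*O
sqrt((15877 - 1*(-14472)) + X(-122, 9)) = sqrt((15877 - 1*(-14472)) + (-40 - 153*9)) = sqrt((15877 + 14472) + (-40 - 1377)) = sqrt(30349 - 1417) = sqrt(28932) = 2*sqrt(7233)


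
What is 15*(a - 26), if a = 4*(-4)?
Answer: -630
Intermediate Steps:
a = -16
15*(a - 26) = 15*(-16 - 26) = 15*(-42) = -630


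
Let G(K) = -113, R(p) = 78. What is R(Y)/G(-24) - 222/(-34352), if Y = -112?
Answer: -11745/17176 ≈ -0.68380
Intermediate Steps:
R(Y)/G(-24) - 222/(-34352) = 78/(-113) - 222/(-34352) = 78*(-1/113) - 222*(-1/34352) = -78/113 + 111/17176 = -11745/17176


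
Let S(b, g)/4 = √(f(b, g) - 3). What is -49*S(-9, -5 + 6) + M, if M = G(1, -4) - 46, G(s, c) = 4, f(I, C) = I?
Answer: -42 - 392*I*√3 ≈ -42.0 - 678.96*I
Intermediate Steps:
S(b, g) = 4*√(-3 + b) (S(b, g) = 4*√(b - 3) = 4*√(-3 + b))
M = -42 (M = 4 - 46 = -42)
-49*S(-9, -5 + 6) + M = -196*√(-3 - 9) - 42 = -196*√(-12) - 42 = -196*2*I*√3 - 42 = -392*I*√3 - 42 = -42 - 392*I*√3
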